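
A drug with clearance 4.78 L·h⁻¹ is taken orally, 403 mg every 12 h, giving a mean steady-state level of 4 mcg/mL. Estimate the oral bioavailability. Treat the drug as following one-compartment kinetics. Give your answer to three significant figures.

0.569

F·D/τ = CL·Css at steady state → F = CL·Css·τ / D.
F = 4.78 × 4 × 12 / 403 = 0.569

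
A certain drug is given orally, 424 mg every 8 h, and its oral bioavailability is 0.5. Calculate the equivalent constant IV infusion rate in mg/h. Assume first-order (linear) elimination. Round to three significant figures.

Equivalent systemic input: infusion rate = F·D/τ.
Rate = 0.5 × 424 / 8 = 26.50 mg/h

26.5 mg/h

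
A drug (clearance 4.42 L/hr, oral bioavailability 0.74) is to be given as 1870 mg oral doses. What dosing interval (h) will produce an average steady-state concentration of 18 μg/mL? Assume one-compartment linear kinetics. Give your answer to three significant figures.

17.4 h

F·D/τ = CL·Css → τ = F·D / (CL·Css).
τ = 0.74 × 1870 / (4.42 × 18) = 17.39 h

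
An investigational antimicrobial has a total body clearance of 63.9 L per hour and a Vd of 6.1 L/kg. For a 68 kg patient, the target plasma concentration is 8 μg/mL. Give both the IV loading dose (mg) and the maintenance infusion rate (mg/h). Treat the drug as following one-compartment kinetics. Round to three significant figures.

(a) 3320 mg; (b) 511 mg/h

Vd = 6.1 L/kg × 68 kg = 414.8 L
Loading: fill Vd to C_target → 414.8 L × 8 mg/L = 3318 mg
Maintenance: replace elimination → rate = CL × Css = 63.90 × 8 = 511.2 mg/h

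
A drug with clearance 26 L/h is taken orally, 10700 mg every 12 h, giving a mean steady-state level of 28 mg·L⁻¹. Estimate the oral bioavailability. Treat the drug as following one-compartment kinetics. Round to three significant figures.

F·D/τ = CL·Css at steady state → F = CL·Css·τ / D.
F = 26 × 28 × 12 / 10700 = 0.816

0.816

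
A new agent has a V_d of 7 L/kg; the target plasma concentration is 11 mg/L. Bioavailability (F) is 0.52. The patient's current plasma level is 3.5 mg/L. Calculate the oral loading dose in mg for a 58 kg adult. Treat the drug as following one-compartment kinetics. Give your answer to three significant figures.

5860 mg

Total Vd = 7 × 58 = 406.0 L
Concentration deficit ΔC = 11 − 3.5 = 7.500 mg/L
LD = Vd × ΔC / F = 406.0 × 7.500 / 0.52 = 5856 mg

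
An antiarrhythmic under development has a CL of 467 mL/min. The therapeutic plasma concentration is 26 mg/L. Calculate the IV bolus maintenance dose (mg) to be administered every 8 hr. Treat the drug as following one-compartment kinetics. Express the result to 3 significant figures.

CL = 467 mL/min = 467 × 0.06 = 28.02 L/h
D = CL × Css × τ = 28.02 × 26 × 8 = 5828 mg

5830 mg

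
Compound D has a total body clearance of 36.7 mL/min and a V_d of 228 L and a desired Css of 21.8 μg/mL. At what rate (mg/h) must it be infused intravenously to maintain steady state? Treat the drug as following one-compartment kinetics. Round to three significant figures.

Convert clearance: 36.7 mL/min × 60 min/h ÷ 1000 mL/L = 2.202 L/h
Vd does not affect the maintenance rate; only clearance governs steady-state input.
Infusion rate = CL · Css = 2.202 L/h × 21.8 mg/L = 48.00 mg/h

48.0 mg/h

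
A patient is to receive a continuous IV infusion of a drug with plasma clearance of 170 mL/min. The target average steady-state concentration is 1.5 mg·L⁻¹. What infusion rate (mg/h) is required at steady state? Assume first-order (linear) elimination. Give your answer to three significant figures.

15.3 mg/h

CL = 170 mL/min = 170 × 0.06 = 10.20 L/h
Infusion rate = CL · Css = 10.20 L/h × 1.5 mg/L = 15.30 mg/h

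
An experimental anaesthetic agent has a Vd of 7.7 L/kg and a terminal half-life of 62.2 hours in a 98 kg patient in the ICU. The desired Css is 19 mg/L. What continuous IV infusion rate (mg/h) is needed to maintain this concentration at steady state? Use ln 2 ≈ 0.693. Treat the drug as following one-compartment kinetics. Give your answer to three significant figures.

Vd(total) = 98 kg × 7.7 L/kg = 754.6 L
CL = ln 2 · Vd / t½ = 0.693 × 754.6 / 62.2 = 8.407 L/h
Infusion rate = CL × Css = 8.407 × 19 = 159.7 mg/h

160 mg/h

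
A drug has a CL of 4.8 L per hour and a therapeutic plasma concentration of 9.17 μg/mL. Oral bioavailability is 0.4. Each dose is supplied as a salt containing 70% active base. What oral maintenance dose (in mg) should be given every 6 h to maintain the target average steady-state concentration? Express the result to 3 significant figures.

943 mg

D = CL × Css × τ / F / S = 4.800 × 9.17 × 6 / 0.4 / 0.7 = 943.2 mg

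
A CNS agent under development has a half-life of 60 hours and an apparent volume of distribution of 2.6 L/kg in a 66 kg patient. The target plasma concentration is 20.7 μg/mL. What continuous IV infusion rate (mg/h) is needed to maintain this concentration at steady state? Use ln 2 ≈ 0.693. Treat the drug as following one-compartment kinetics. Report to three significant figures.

41.0 mg/h

Vd = 2.6 L/kg × 66 kg = 171.6 L
CL = ln 2 · Vd / t½ = 0.693 × 171.6 / 60 = 1.982 L/h
Infusion rate = CL × Css = 1.982 × 20.7 = 41.03 mg/h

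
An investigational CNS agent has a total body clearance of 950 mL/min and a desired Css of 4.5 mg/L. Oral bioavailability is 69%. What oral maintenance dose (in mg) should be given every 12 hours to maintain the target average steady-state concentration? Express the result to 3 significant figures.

Convert clearance: 950 mL/min × 60 min/h ÷ 1000 mL/L = 57.00 L/h
D = CL × Css × τ / F = 57.00 × 4.5 × 12 / 0.69 = 4461 mg

4460 mg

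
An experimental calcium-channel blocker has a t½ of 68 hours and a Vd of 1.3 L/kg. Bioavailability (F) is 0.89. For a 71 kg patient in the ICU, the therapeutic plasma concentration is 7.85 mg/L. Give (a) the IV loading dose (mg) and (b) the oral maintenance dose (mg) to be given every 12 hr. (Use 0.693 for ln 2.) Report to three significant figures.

(a) 725 mg; (b) 99.6 mg

Vd(total) = 71 kg × 1.3 L/kg = 92.30 L
LD = Vd × C = 92.30 × 7.85 = 724.6 mg
CL = 0.693 × Vd / t½ = 0.693 × 92.30 / 68 = 0.9406 L/h
D = CL × Css × τ / F = 0.9406 × 7.85 × 12 / 0.89 = 99.56 mg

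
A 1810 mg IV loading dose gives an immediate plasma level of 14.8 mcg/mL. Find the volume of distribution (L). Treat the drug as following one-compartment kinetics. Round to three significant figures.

Immediately after an IV bolus, C₀ = Dose / Vd, so Vd = Dose / C₀.
Vd = 1810 / 14.8 = 122.3 L

122 L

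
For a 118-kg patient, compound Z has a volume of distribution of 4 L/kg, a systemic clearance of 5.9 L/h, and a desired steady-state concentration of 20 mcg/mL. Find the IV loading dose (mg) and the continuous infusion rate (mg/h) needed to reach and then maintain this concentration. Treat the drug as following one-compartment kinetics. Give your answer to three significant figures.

Vd = 4 L/kg × 118 kg = 472.0 L
Loading dose = Vd × C = 472.0 × 20 = 9440 mg
Maintenance infusion rate = CL × Css = 5.900 × 20 = 118.0 mg/h

(a) 9440 mg; (b) 118 mg/h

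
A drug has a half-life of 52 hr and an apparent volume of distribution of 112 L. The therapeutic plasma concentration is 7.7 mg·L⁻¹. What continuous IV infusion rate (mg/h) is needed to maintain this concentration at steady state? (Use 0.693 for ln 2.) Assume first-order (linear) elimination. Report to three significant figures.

11.5 mg/h

CL = 0.693 × Vd / t½ = 0.693 × 112.0 / 52 = 1.493 L/h
Infusion rate = CL × Css = 1.493 × 7.7 = 11.50 mg/h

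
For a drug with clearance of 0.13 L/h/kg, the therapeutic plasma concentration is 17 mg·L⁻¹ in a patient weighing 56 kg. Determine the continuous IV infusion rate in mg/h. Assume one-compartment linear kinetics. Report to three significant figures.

124 mg/h

CL = 0.13 L/h/kg × 56 kg = 7.280 L/h
R₀ = 7.280 × 17 = 123.8 mg/h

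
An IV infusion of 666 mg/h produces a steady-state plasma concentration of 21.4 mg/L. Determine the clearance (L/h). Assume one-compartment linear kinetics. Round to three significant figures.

31.1 L/h

At steady state, infusion rate = CL × Css, so CL = rate / Css.
CL = 666 / 21.4 = 31.12 L/h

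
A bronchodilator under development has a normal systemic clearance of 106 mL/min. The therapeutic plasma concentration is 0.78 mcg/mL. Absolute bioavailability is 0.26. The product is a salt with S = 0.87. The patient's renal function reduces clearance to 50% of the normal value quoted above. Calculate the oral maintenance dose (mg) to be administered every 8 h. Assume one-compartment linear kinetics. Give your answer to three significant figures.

87.7 mg

CL = 106 mL/min = 106 × 0.06 = 6.360 L/h
Patient clearance = 0.5 × 6.360 = 3.180 L/h
At steady state, dose per interval replaces the amount cleared in that interval: F·S·D/τ = CL·Css.
D = CL × Css × τ / F / S = 3.180 × 0.78 × 8 / 0.26 / 0.87 = 87.72 mg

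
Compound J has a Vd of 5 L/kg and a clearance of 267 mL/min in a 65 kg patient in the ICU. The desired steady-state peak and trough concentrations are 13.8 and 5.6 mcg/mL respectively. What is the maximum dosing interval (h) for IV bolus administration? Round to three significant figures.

Total Vd = 5 × 65 = 325.0 L
Convert clearance: 267 mL/min × 60 min/h ÷ 1000 mL/L = 16.02 L/h
k = CL / Vd = 16.02 / 325.0 = 0.04929 h⁻¹
Between IV bolus doses, concentration decays as C = C₀·e^(−kτ), so C_peak/C_trough = e^(kτ).
τ_max = ln(C_peak/C_trough) / k = ln(13.8/5.6) / 0.04929 = 0.9019 / 0.04929 = 18.30 h

18.3 h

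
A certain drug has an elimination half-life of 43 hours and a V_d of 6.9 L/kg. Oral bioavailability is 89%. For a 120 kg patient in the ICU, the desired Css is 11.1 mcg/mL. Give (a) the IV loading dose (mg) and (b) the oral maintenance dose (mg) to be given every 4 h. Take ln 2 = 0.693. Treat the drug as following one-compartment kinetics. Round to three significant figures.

Vd = 6.9 L/kg × 120 kg = 828.0 L
LD = Vd × C = 828.0 × 11.1 = 9191 mg
CL = 0.693 × Vd / t½ = 0.693 × 828.0 / 43 = 13.34 L/h
D = CL × Css × τ / F = 13.34 × 11.1 × 4 / 0.89 = 665.5 mg

(a) 9190 mg; (b) 666 mg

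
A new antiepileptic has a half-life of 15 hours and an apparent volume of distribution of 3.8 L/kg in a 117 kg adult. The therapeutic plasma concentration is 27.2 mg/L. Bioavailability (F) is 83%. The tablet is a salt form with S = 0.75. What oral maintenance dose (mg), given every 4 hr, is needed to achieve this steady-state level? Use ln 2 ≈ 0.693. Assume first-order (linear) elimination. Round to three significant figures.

3590 mg

Vd(total) = 117 kg × 3.8 L/kg = 444.6 L
CL = 0.693 × Vd / t½ = 0.693 × 444.6 / 15 = 20.54 L/h
D = CL × Css × τ / F / S = 20.54 × 27.2 × 4 / 0.83 / 0.75 = 3590 mg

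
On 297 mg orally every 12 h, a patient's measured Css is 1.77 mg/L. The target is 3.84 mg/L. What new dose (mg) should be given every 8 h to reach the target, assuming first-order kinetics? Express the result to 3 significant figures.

For first-order elimination, Css ∝ F·D/(CL·τ); F and CL are unchanged, so Css ∝ D/τ.
D₂ = D₁ × (Css,target / Css,current) × (τ₂/τ₁) = 297 × (3.84/1.77) × (8/12) = 429.6 mg

430 mg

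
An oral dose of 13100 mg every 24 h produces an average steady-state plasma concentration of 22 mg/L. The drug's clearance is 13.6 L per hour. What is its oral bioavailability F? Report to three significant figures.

F·D/τ = CL·Css at steady state → F = CL·Css·τ / D.
F = 13.6 × 22 × 24 / 13100 = 0.548

0.548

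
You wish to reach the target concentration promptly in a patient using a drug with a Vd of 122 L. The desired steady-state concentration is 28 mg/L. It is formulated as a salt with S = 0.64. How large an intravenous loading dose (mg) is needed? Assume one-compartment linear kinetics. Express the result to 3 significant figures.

5340 mg

LD = Vd × C / S = 122.0 × 28.00 / 0.64 = 5338 mg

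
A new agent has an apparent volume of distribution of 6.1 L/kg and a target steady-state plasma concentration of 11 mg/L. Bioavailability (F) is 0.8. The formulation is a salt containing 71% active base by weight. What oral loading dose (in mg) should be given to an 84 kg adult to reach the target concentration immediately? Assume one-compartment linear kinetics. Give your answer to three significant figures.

Vd = 6.1 L/kg × 84 kg = 512.4 L
LD = Vd × C / F / S = 512.4 × 11.00 / 0.8 / 0.71 = 9923 mg

9920 mg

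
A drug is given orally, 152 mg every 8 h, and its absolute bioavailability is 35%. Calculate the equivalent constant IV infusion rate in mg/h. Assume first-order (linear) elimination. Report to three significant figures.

Equivalent systemic input: infusion rate = F·D/τ.
Rate = 0.35 × 152 / 8 = 6.650 mg/h

6.65 mg/h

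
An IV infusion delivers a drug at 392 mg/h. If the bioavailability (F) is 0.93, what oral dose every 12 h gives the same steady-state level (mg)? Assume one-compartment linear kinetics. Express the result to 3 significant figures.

5060 mg

To maintain the same Css, the systemic dosing rate must be unchanged: F·D/τ = infusion rate.
D = rate × τ / F = 392 × 12 / 0.93 = 5058 mg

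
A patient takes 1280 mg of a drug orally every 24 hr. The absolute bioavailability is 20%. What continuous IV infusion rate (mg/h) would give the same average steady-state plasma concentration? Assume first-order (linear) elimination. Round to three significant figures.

Equivalent systemic input: infusion rate = F·D/τ.
Rate = 0.2 × 1280 / 24 = 10.67 mg/h

10.7 mg/h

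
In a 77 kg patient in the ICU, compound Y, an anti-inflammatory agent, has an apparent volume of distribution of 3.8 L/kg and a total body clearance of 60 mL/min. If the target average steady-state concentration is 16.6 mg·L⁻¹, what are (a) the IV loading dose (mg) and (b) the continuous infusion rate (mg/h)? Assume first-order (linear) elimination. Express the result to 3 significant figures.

(a) 4860 mg; (b) 59.8 mg/h

Vd(total) = 77 kg × 3.8 L/kg = 292.6 L
Loading dose = Vd × C = 292.6 × 16.6 = 4857 mg
Convert clearance: 60 mL/min × 60 min/h ÷ 1000 mL/L = 3.600 L/h
Infusion rate = 3.600 L/h × 16.6 mg/L = 59.76 mg/h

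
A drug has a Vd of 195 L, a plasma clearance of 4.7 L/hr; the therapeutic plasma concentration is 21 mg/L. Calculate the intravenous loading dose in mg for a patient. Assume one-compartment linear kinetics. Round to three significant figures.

LD = Vd × C = 195.0 × 21.00 = 4095 mg

4100 mg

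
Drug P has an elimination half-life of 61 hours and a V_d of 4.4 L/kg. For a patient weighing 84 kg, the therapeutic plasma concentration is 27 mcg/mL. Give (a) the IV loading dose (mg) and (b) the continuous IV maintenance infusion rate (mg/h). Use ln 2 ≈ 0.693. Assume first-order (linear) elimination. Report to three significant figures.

Vd = 4.4 L/kg × 84 kg = 369.6 L
LD = Vd × C = 369.6 × 27 = 9979 mg
CL = 0.693 × Vd / t½ = 0.693 × 369.6 / 61 = 4.199 L/h
Infusion rate = CL × Css = 4.199 × 27 = 113.4 mg/h

(a) 9980 mg; (b) 113 mg/h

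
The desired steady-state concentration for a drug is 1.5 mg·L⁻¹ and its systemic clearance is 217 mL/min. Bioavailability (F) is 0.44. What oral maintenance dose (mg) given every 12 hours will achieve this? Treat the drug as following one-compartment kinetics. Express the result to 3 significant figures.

533 mg

CL = 217 mL/min × 60/1000 = 13.02 L/h
D = CL × Css × τ / F = 13.02 × 1.5 × 12 / 0.44 = 532.6 mg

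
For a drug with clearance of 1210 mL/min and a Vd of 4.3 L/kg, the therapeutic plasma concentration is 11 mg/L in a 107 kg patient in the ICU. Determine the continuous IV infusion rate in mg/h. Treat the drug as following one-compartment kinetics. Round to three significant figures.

CL = 1210 mL/min × 60/1000 = 72.60 L/h
R₀ = 72.60 × 11 = 798.6 mg/h

799 mg/h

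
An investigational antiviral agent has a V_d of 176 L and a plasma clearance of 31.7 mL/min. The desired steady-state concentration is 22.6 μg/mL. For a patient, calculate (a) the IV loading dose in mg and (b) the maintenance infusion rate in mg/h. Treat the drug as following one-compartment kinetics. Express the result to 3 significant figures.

(a) 3980 mg; (b) 43.0 mg/h

Loading dose = Vd × C = 176.0 × 22.6 = 3978 mg
CL = 31.7 mL/min = 31.7 × 0.06 = 1.902 L/h
Maintenance infusion rate = CL × Css = 1.902 × 22.6 = 42.99 mg/h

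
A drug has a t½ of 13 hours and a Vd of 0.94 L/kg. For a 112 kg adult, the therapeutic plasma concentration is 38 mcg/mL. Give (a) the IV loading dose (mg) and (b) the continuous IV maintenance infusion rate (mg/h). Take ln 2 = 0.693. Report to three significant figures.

(a) 4000 mg; (b) 213 mg/h

Vd(total) = 112 kg × 0.94 L/kg = 105.3 L
LD = Vd × C = 105.3 × 38 = 4001 mg
CL = 0.693 × Vd / t½ = 0.693 × 105.3 / 13 = 5.613 L/h
Infusion rate = CL × Css = 5.613 × 38 = 213.3 mg/h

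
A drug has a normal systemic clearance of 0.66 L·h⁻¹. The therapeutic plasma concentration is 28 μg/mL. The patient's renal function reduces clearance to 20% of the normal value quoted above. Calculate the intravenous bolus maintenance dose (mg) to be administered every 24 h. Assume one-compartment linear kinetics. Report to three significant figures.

88.7 mg

Patient clearance = 0.2 × 0.6600 = 0.1320 L/h
D = CL × Css × τ = 0.1320 × 28 × 24 = 88.70 mg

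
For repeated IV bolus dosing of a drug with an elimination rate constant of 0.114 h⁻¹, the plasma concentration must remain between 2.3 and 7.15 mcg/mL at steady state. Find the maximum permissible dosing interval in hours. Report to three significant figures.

9.95 h

Between IV bolus doses, concentration decays as C = C₀·e^(−kτ), so C_peak/C_trough = e^(kτ).
τ_max = ln(C_peak/C_trough) / k = ln(7.15/2.3) / 0.1140 = 1.134 / 0.1140 = 9.947 h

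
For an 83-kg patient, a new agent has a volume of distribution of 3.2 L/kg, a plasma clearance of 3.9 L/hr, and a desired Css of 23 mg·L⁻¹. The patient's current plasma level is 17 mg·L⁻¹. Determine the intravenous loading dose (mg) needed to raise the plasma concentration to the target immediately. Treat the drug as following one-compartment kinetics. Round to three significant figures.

Total Vd = 3.2 × 83 = 265.6 L
LD is governed by Vd — clearance does not enter the loading-dose calculation.
Concentration deficit ΔC = 23 − 17 = 6.000 mg/L
LD = Vd × ΔC = 265.6 × 6.000 = 1594 mg

1590 mg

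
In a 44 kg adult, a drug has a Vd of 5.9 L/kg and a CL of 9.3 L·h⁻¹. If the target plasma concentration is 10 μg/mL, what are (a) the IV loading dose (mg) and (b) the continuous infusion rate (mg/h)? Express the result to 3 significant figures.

(a) 2600 mg; (b) 93.0 mg/h

Vd = 5.9 L/kg × 44 kg = 259.6 L
LD = Vd · C_target = 259.6 × 10 = 2596 mg
Maintenance infusion rate = CL × Css = 9.300 × 10 = 93.00 mg/h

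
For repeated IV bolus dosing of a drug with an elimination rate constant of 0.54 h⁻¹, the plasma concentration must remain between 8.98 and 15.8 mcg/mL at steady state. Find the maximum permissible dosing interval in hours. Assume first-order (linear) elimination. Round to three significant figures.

1.05 h

Between IV bolus doses, concentration decays as C = C₀·e^(−kτ), so C_peak/C_trough = e^(kτ).
τ_max = ln(C_peak/C_trough) / k = ln(15.8/8.98) / 0.5400 = 0.5650 / 0.5400 = 1.046 h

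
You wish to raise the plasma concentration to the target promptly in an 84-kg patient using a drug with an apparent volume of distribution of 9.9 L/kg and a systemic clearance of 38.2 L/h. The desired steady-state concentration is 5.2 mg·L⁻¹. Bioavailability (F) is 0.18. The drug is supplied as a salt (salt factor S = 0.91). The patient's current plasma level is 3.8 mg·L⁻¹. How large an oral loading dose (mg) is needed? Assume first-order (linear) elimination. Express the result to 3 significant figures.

7110 mg

Vd = 9.9 L/kg × 84 kg = 831.6 L
Concentration deficit ΔC = 5.2 − 3.8 = 1.400 mg/L
LD = Vd × ΔC / F / S = 831.6 × 1.400 / 0.18 / 0.91 = 7108 mg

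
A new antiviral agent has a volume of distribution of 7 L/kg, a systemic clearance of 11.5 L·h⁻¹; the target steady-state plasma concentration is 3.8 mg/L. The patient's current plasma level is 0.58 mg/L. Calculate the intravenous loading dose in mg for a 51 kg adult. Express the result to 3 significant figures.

1150 mg

Vd = 7 L/kg × 51 kg = 357.0 L
Concentration deficit ΔC = 3.8 − 0.58 = 3.220 mg/L
LD = Vd × ΔC = 357.0 × 3.220 = 1150 mg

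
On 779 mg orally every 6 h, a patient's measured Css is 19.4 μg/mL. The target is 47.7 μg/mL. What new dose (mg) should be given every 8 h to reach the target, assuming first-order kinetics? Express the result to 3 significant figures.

With linear kinetics, Css is proportional to dose rate (D/τ) at fixed clearance.
D₂ = D₁ × (Css,target / Css,current) × (τ₂/τ₁) = 779 × (47.7/19.4) × (8/6) = 2554 mg

2550 mg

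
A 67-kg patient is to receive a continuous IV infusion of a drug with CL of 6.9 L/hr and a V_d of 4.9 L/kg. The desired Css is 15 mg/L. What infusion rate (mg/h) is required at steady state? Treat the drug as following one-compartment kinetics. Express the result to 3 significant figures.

104 mg/h

Rate = CL × Css = 6.900 × 15 = 103.5 mg/h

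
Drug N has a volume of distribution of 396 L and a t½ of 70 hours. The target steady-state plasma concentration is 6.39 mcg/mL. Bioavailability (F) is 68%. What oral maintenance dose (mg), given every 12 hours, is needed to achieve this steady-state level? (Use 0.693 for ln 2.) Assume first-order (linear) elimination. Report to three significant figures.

442 mg

k = 0.693/70 = 0.009900 h⁻¹, so CL = k·Vd = 0.009900 × 396.0 = 3.920 L/h
D = CL × Css × τ / F = 3.920 × 6.39 × 12 / 0.68 = 442.0 mg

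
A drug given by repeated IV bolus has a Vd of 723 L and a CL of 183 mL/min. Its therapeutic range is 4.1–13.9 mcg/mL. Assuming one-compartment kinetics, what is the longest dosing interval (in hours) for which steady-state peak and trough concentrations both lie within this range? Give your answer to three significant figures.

80.4 h

CL = 183 mL/min × 60/1000 = 10.98 L/h
k = CL / Vd = 10.98 / 723.0 = 0.01519 h⁻¹
Between IV bolus doses, concentration decays as C = C₀·e^(−kτ), so C_peak/C_trough = e^(kτ).
τ_max = ln(C_peak/C_trough) / k = ln(13.9/4.1) / 0.01519 = 1.221 / 0.01519 = 80.38 h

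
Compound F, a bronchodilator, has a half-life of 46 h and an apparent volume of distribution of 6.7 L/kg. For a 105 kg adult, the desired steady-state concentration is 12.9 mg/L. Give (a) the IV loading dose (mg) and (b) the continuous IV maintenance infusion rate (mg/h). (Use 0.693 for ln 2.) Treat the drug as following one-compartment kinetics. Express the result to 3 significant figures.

(a) 9080 mg; (b) 137 mg/h

Total Vd = 6.7 × 105 = 703.5 L
LD = Vd × C = 703.5 × 12.9 = 9075 mg
CL = 0.693 × Vd / t½ = 0.693 × 703.5 / 46 = 10.60 L/h
Infusion rate = CL × Css = 10.60 × 12.9 = 136.7 mg/h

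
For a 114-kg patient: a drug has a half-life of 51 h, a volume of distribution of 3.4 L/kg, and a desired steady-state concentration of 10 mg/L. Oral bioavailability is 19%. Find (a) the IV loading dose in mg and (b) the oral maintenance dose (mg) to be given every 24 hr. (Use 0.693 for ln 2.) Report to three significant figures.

Vd(total) = 114 kg × 3.4 L/kg = 387.6 L
LD = Vd × C = 387.6 × 10 = 3876 mg
CL = 0.693 × Vd / t½ = 0.693 × 387.6 / 51 = 5.267 L/h
D = CL × Css × τ / F = 5.267 × 10 × 24 / 0.19 = 6653 mg

(a) 3880 mg; (b) 6650 mg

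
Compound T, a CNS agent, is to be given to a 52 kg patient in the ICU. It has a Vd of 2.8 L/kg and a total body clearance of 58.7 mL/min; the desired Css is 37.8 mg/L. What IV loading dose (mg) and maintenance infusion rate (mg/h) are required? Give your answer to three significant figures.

(a) 5500 mg; (b) 133 mg/h

Vd(total) = 52 kg × 2.8 L/kg = 145.6 L
Loading dose = Vd × C = 145.6 × 37.8 = 5504 mg
Convert clearance: 58.7 mL/min × 60 min/h ÷ 1000 mL/L = 3.522 L/h
Maintenance infusion rate = CL × Css = 3.522 × 37.8 = 133.1 mg/h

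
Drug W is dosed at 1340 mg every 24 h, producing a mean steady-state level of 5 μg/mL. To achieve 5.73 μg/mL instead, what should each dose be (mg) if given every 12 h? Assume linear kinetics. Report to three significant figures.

768 mg

With linear kinetics, Css is proportional to dose rate (D/τ) at fixed clearance.
D₂ = D₁ × (Css,target / Css,current) × (τ₂/τ₁) = 1340 × (5.73/5) × (12/24) = 767.8 mg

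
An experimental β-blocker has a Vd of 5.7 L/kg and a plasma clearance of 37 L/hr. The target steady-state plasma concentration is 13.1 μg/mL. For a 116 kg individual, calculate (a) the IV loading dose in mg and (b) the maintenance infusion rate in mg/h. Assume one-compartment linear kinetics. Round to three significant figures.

(a) 8660 mg; (b) 485 mg/h

Vd = 5.7 L/kg × 116 kg = 661.2 L
LD = Vd · C_target = 661.2 × 13.1 = 8662 mg
Maintenance infusion rate = CL × Css = 37.00 × 13.1 = 484.7 mg/h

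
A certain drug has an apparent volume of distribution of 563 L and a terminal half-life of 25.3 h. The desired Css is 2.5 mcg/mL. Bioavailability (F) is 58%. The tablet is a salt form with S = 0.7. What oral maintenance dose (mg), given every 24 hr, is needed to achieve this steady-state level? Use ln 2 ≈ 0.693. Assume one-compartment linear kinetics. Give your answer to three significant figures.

CL = ln 2 · Vd / t½ = 0.693 × 563.0 / 25.3 = 15.42 L/h
D = CL × Css × τ / F / S = 15.42 × 2.5 × 24 / 0.58 / 0.7 = 2279 mg

2280 mg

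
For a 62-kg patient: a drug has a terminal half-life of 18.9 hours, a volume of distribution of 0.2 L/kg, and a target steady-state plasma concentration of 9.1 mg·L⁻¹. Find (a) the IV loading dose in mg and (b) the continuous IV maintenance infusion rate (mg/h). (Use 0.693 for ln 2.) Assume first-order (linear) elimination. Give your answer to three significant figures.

Vd(total) = 62 kg × 0.2 L/kg = 12.40 L
LD = Vd × C = 12.40 × 9.1 = 112.8 mg
CL = 0.693 × Vd / t½ = 0.693 × 12.40 / 18.9 = 0.4547 L/h
Infusion rate = CL × Css = 0.4547 × 9.1 = 4.138 mg/h

(a) 113 mg; (b) 4.14 mg/h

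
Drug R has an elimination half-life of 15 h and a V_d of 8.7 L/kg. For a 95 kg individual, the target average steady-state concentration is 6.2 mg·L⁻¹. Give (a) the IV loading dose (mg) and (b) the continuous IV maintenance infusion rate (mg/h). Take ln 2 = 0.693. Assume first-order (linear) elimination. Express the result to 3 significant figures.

Vd = 8.7 L/kg × 95 kg = 826.5 L
LD = Vd × C = 826.5 × 6.2 = 5124 mg
CL = 0.693 × Vd / t½ = 0.693 × 826.5 / 15 = 38.18 L/h
Infusion rate = CL × Css = 38.18 × 6.2 = 236.7 mg/h

(a) 5120 mg; (b) 237 mg/h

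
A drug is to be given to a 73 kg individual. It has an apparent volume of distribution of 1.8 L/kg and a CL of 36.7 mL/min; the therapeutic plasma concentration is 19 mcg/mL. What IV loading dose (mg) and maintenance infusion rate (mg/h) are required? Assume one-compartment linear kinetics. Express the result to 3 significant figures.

(a) 2500 mg; (b) 41.8 mg/h

Vd = 1.8 L/kg × 73 kg = 131.4 L
Loading: fill Vd to C_target → 131.4 L × 19 mg/L = 2497 mg
CL = 36.7 mL/min × 60/1000 = 2.202 L/h
Infusion rate = 2.202 L/h × 19 mg/L = 41.84 mg/h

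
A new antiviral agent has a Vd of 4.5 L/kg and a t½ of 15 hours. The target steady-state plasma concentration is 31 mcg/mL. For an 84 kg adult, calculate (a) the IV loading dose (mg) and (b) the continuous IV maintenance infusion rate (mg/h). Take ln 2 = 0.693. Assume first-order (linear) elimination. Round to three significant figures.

(a) 11700 mg; (b) 541 mg/h

Vd(total) = 84 kg × 4.5 L/kg = 378.0 L
LD = Vd × C = 378.0 × 31 = 11720 mg
CL = 0.693 × Vd / t½ = 0.693 × 378.0 / 15 = 17.46 L/h
Infusion rate = CL × Css = 17.46 × 31 = 541.3 mg/h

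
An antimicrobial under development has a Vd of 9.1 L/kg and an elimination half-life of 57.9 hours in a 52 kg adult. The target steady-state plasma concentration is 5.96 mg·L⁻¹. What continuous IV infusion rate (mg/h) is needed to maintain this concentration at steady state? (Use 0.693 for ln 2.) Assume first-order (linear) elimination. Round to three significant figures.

33.8 mg/h

Total Vd = 9.1 × 52 = 473.2 L
k = 0.693/57.9 = 0.01197 h⁻¹, so CL = k·Vd = 0.01197 × 473.2 = 5.664 L/h
Infusion rate = CL × Css = 5.664 × 5.96 = 33.76 mg/h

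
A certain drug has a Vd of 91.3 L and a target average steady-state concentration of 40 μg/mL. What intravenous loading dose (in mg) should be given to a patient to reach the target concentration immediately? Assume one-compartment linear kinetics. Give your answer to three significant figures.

3650 mg

LD = Vd × C = 91.30 × 40.00 = 3652 mg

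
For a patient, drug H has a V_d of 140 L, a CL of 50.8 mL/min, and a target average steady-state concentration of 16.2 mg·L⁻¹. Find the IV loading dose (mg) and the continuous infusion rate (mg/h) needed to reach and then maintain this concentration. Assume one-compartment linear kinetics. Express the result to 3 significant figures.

(a) 2270 mg; (b) 49.4 mg/h

LD = Vd · C_target = 140.0 × 16.2 = 2268 mg
CL = 50.8 mL/min = 50.8 × 0.06 = 3.048 L/h
Infusion rate = 3.048 L/h × 16.2 mg/L = 49.38 mg/h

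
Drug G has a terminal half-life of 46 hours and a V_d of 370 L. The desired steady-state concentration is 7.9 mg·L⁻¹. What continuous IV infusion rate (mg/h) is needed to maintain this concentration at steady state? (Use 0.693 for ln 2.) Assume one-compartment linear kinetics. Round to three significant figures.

44.0 mg/h

CL = ln 2 · Vd / t½ = 0.693 × 370.0 / 46 = 5.574 L/h
Infusion rate = CL × Css = 5.574 × 7.9 = 44.03 mg/h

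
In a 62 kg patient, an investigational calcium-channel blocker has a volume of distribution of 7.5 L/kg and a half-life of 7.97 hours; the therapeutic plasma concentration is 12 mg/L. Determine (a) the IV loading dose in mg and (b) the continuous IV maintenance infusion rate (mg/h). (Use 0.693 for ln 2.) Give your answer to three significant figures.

(a) 5580 mg; (b) 485 mg/h

Vd = 7.5 L/kg × 62 kg = 465.0 L
LD = Vd × C = 465.0 × 12 = 5580 mg
CL = 0.693 × Vd / t½ = 0.693 × 465.0 / 7.97 = 40.43 L/h
Infusion rate = CL × Css = 40.43 × 12 = 485.2 mg/h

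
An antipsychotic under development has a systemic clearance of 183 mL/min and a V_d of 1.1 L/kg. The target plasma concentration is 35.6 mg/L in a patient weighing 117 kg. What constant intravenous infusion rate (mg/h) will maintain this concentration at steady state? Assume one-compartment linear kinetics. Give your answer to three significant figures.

391 mg/h

CL = 183 mL/min = 183 × 0.06 = 10.98 L/h
Infusion rate = CL · Css = 10.98 L/h × 35.6 mg/L = 390.9 mg/h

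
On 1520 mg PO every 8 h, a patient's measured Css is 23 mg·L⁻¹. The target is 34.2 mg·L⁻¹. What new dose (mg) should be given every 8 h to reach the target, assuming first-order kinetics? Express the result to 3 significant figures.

With linear kinetics, Css is proportional to dose rate (D/τ) at fixed clearance.
D₂ = D₁ × (Css,target / Css,current) = 1520 × 34.2/23 = 2260 mg

2260 mg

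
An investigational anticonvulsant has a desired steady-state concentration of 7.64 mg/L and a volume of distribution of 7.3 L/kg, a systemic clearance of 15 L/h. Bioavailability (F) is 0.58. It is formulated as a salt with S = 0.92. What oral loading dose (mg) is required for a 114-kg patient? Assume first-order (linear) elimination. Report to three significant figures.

11900 mg

Vd(total) = 114 kg × 7.3 L/kg = 832.2 L
The loading dose fills Vd to the target concentration; clearance is irrelevant here.
LD = Vd × C / F / S = 832.2 × 7.640 / 0.58 / 0.92 = 11920 mg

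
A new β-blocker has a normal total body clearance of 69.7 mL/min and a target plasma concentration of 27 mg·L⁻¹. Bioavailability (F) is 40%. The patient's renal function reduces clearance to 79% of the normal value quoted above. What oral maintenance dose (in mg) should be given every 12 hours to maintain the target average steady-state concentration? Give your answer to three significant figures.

2680 mg

Convert clearance: 69.7 mL/min × 60 min/h ÷ 1000 mL/L = 4.182 L/h
Patient clearance = 0.79 × 4.182 = 3.304 L/h
D = CL × Css × τ / F = 3.304 × 27 × 12 / 0.4 = 2676 mg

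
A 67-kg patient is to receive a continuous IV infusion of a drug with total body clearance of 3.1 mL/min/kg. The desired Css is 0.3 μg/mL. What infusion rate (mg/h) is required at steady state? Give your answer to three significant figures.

CL = 3.1 mL/min/kg × 67 kg = 207.7 mL/min = 207.7 × 60/1000 = 12.46 L/h
At steady state, infusion rate equals elimination rate: rate in = CL × Css.
Infusion rate = CL · Css = 12.46 L/h × 0.3 mg/L = 3.738 mg/h

3.74 mg/h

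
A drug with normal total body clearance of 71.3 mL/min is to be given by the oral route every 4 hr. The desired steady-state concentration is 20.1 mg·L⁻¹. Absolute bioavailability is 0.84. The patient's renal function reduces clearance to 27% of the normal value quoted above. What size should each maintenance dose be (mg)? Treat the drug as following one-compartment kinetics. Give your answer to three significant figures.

CL = 71.3 mL/min × 60/1000 = 4.278 L/h
Patient clearance = 0.27 × 4.278 = 1.155 L/h
At steady state, dose per interval replaces the amount cleared in that interval: F·D/τ = CL·Css.
D = CL × Css × τ / F = 1.155 × 20.1 × 4 / 0.84 = 110.6 mg

111 mg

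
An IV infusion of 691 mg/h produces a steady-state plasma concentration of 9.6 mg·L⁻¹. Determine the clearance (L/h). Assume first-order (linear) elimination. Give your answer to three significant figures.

72.0 L/h

At steady state, infusion rate = CL × Css, so CL = rate / Css.
CL = 691 / 9.6 = 71.98 L/h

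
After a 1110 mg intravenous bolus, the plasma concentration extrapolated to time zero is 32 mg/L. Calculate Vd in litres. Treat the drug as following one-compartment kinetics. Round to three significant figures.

34.7 L

Immediately after an IV bolus, C₀ = Dose / Vd, so Vd = Dose / C₀.
Vd = 1110 / 32 = 34.69 L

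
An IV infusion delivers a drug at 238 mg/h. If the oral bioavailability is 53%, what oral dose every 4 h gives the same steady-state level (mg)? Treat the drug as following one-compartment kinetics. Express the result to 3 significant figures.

To maintain the same Css, the systemic dosing rate must be unchanged: F·D/τ = infusion rate.
D = rate × τ / F = 238 × 4 / 0.53 = 1796 mg

1800 mg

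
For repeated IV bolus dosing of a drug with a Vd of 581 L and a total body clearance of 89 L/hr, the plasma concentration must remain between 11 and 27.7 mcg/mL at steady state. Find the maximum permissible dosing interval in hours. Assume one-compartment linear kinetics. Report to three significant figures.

k = CL / Vd = 89.00 / 581.0 = 0.1532 h⁻¹
Between IV bolus doses, concentration decays as C = C₀·e^(−kτ), so C_peak/C_trough = e^(kτ).
τ_max = ln(C_peak/C_trough) / k = ln(27.7/11) / 0.1532 = 0.9235 / 0.1532 = 6.028 h

6.03 h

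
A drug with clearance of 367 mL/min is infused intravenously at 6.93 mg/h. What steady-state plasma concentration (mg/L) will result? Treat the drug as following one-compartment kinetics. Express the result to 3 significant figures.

CL = 367 mL/min = 367 × 0.06 = 22.02 L/h
Css = rate / CL = 6.93 / 22.02 = 0.3147 mg/L

0.315 mg/L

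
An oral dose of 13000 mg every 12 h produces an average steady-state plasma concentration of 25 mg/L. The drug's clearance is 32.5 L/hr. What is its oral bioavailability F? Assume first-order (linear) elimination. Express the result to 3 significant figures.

0.750

F·D/τ = CL·Css at steady state → F = CL·Css·τ / D.
F = 32.5 × 25 × 12 / 13000 = 0.750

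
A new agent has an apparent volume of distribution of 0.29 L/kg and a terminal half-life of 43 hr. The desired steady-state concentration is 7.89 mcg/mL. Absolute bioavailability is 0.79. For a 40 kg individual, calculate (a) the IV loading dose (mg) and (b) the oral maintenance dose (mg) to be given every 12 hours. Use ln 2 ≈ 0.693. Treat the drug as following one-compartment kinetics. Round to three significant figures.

(a) 91.5 mg; (b) 22.4 mg

Total Vd = 0.29 × 40 = 11.60 L
LD = Vd × C = 11.60 × 7.89 = 91.52 mg
CL = 0.693 × Vd / t½ = 0.693 × 11.60 / 43 = 0.1869 L/h
D = CL × Css × τ / F = 0.1869 × 7.89 × 12 / 0.79 = 22.40 mg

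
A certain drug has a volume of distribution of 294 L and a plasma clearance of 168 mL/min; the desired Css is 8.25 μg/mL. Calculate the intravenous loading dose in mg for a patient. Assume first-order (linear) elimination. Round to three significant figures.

LD is governed by Vd — clearance does not enter the loading-dose calculation.
LD = Vd × C = 294.0 × 8.250 = 2426 mg

2430 mg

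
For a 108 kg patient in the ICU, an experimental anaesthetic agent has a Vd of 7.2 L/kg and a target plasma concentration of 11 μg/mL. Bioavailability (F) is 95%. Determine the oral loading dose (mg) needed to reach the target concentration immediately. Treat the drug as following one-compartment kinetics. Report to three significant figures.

9000 mg

Vd = 7.2 L/kg × 108 kg = 777.6 L
The loading dose fills Vd to the target concentration.
LD = Vd × C / F = 777.6 × 11.00 / 0.95 = 9004 mg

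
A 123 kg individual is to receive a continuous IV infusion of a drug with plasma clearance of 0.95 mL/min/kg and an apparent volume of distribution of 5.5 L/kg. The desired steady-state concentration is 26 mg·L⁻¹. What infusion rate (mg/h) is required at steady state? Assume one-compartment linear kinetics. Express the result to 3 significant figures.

CL = 0.95 mL/min/kg × 123 kg = 116.9 mL/min = 116.9 × 60/1000 = 7.014 L/h
R₀ = 7.014 × 26 = 182.4 mg/h

182 mg/h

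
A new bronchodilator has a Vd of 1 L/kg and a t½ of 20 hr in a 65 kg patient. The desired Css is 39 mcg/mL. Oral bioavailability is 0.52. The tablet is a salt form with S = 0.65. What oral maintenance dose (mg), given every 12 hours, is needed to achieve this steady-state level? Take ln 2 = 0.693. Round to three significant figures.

3120 mg

Total Vd = 1 × 65 = 65.00 L
CL = ln 2 · Vd / t½ = 0.693 × 65.00 / 20 = 2.252 L/h
D = CL × Css × τ / F / S = 2.252 × 39 × 12 / 0.52 / 0.65 = 3118 mg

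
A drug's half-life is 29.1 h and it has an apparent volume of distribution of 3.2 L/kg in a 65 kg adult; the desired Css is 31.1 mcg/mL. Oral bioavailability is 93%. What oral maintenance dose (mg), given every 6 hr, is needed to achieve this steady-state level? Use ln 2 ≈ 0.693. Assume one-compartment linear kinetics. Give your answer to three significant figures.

Vd = 3.2 L/kg × 65 kg = 208.0 L
CL = 0.693 × Vd / t½ = 0.693 × 208.0 / 29.1 = 4.953 L/h
D = CL × Css × τ / F = 4.953 × 31.1 × 6 / 0.93 = 993.8 mg

994 mg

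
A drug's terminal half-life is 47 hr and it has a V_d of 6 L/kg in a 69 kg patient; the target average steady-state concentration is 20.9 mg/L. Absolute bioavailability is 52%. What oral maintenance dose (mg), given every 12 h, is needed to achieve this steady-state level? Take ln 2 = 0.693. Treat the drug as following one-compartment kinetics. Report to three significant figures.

2940 mg

Vd = 6 L/kg × 69 kg = 414.0 L
CL = ln 2 · Vd / t½ = 0.693 × 414.0 / 47 = 6.104 L/h
D = CL × Css × τ / F = 6.104 × 20.9 × 12 / 0.52 = 2944 mg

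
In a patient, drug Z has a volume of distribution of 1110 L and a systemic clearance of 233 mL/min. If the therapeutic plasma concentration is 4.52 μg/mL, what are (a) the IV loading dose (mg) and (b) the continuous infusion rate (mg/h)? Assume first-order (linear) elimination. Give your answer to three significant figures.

(a) 5020 mg; (b) 63.2 mg/h

Loading dose = Vd × C = 1110 × 4.52 = 5017 mg
CL = 233 mL/min × 60/1000 = 13.98 L/h
Maintenance: replace elimination → rate = CL × Css = 13.98 × 4.52 = 63.19 mg/h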